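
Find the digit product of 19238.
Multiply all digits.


1 × 9 × 2 × 3 × 8 = 432


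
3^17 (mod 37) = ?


3^1 mod 37 = 3
3^2 mod 37 = 9
3^3 mod 37 = 27
3^4 mod 37 = 7
3^5 mod 37 = 21
3^6 mod 37 = 26
3^7 mod 37 = 4
3^8 mod 37 = 12
3^9 mod 37 = 36
3^10 mod 37 = 34
3^11 mod 37 = 28
3^12 mod 37 = 10
3^13 mod 37 = 30
3^14 mod 37 = 16
3^15 mod 37 = 11
3^16 mod 37 = 33
3^17 mod 37 = 25


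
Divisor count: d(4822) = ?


4822 = 2^1 × 2411^1
d(4822) = (1+1) × (1+1) = 4

4 divisors


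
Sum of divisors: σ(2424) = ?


Divisors of 2424: 1, 2, 3, 4, 6, 8, 12, 24, 101, 202, 303, 404, 606, 808, 1212, 2424
Sum = 1 + 2 + 3 + 4 + 6 + 8 + 12 + 24 + 101 + 202 + 303 + 404 + 606 + 808 + 1212 + 2424 = 6120

σ(2424) = 6120


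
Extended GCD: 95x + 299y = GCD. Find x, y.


Tabular extended Euclidean (each row: r = 95*s + 299*t):
r=95, s=1, t=0
r=299, s=0, t=1
q=0: r=95, s=1, t=0   [95*(1) + 299*(0) = 95]
q=3: r=14, s=-3, t=1   [95*(-3) + 299*(1) = 14]
q=6: r=11, s=19, t=-6   [95*(19) + 299*(-6) = 11]
q=1: r=3, s=-22, t=7   [95*(-22) + 299*(7) = 3]
q=3: r=2, s=85, t=-27   [95*(85) + 299*(-27) = 2]
q=1: r=1, s=-107, t=34   [95*(-107) + 299*(34) = 1]
q=2: r=0, s=299, t=-95   [95*(299) + 299*(-95) = 0]
GCD = 1; from the row with r=1: x=-107, y=34
Check: 95*(-107) + 299*(34) = -10165 + 10166 = 1

GCD = 1, x = -107, y = 34


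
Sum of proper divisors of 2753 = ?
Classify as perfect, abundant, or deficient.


Proper divisors: 1
Sum = 1 = 1
1 < 2753 → deficient

s(2753) = 1 (deficient)


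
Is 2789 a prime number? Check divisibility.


Check divisors up to sqrt(2789) = 52.8110
No divisors found.
2789 is prime.

Yes, 2789 is prime


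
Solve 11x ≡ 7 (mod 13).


GCD(11, 13) = 1, unique solution
a^(-1) mod 13 = 6
x = 6 * 7 mod 13 = 3

x ≡ 3 (mod 13)


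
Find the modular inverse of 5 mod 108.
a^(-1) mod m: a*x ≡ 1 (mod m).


Use the extended Euclidean algorithm on (108, 5); each row r = 108*s + 5*t:
r=108, s=1, t=0
r=5, s=0, t=1
q=21: r=3, s=1, t=-21   [108*(1) + 5*(-21) = 3]
q=1: r=2, s=-1, t=22   [108*(-1) + 5*(22) = 2]
q=1: r=1, s=2, t=-43   [108*(2) + 5*(-43) = 1]
q=2: r=0, s=-5, t=108   [108*(-5) + 5*(108) = 0]
GCD = 1 with t = -43, so 5*(-43) ≡ 1 (mod 108)
Inverse = -43 mod 108 = 65
Check: 5 * 65 = 325 ≡ 1 (mod 108)

5^(-1) ≡ 65 (mod 108)


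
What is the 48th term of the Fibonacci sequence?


Sequence: 1, 1, 2, 3, 5, 8, 13, 21, 34, 55, 89, 144, 233, 377, 610, 987, 1597, 2584, 4181, 6765, 10946, 17711, 28657, 46368, 75025, 121393, 196418, 317811, 514229, 832040, 1346269, 2178309, 3524578, 5702887, 9227465, 14930352, 24157817, 39088169, 63245986, 102334155, 165580141, 267914296, 433494437, 701408733, 1134903170, 1836311903, 2971215073, 4807526976
F(48) = 4807526976


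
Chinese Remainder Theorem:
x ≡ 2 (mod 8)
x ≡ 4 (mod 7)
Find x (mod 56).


M = 8*7 = 56
M1 = M/8 = 7, M2 = M/7 = 8
M1^(-1) mod 8 = 7, M2^(-1) mod 7 = 1
x = 2*7*7 + 4*8*1 = 130
130 mod 56 = 18
Check: 18 mod 8 = 2 ✓, 18 mod 7 = 4 ✓

x ≡ 18 (mod 56)


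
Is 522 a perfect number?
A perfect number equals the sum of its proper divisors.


Proper divisors of 522: 1, 2, 3, 6, 9, 18, 29, 58, 87, 174, 261
Sum = 1 + 2 + 3 + 6 + 9 + 18 + 29 + 58 + 87 + 174 + 261 = 648

No, 522 is not perfect (648 ≠ 522)


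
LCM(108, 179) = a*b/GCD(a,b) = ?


GCD(108, 179) = 1
LCM = 108*179/1 = 19332/1 = 19332

LCM = 19332


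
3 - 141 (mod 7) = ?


3 - 141 = -138
-138 mod 7 = 2


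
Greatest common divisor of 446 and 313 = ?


446 = 1 * 313 + 133
313 = 2 * 133 + 47
133 = 2 * 47 + 39
47 = 1 * 39 + 8
39 = 4 * 8 + 7
8 = 1 * 7 + 1
7 = 7 * 1 + 0
GCD = 1


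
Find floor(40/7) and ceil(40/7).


40/7 = 5.7143
floor = 5
ceil = 6

floor = 5, ceil = 6


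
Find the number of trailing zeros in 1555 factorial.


floor(1555/5) = 311
floor(1555/25) = 62
floor(1555/125) = 12
floor(1555/625) = 2
Total = 387

387 trailing zeros


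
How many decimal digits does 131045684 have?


131045684 has 9 digits in base 10
floor(log10(131045684)) + 1 = floor(8.1174) + 1 = 9

9 digits (base 10)


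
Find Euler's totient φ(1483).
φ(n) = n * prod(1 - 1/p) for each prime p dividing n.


1483 = 1483
Prime factors: 1483
φ(1483) = 1483 × (1-1/1483)
= 1483 × 1482/1483 = 1482

φ(1483) = 1482


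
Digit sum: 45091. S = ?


4 + 5 + 0 + 9 + 1 = 19


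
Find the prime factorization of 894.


894 / 2 = 447
447 / 3 = 149
149 / 149 = 1
894 = 2 × 3 × 149


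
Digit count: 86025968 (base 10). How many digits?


86025968 has 8 digits in base 10
floor(log10(86025968)) + 1 = floor(7.9346) + 1 = 8

8 digits (base 10)


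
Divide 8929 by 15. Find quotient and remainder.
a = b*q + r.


8929 = 15 * 595 + 4
Check: 8925 + 4 = 8929

q = 595, r = 4


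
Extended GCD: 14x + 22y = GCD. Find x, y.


Tabular extended Euclidean (each row: r = 14*s + 22*t):
r=14, s=1, t=0
r=22, s=0, t=1
q=0: r=14, s=1, t=0   [14*(1) + 22*(0) = 14]
q=1: r=8, s=-1, t=1   [14*(-1) + 22*(1) = 8]
q=1: r=6, s=2, t=-1   [14*(2) + 22*(-1) = 6]
q=1: r=2, s=-3, t=2   [14*(-3) + 22*(2) = 2]
q=3: r=0, s=11, t=-7   [14*(11) + 22*(-7) = 0]
GCD = 2; from the row with r=2: x=-3, y=2
Check: 14*(-3) + 22*(2) = -42 + 44 = 2

GCD = 2, x = -3, y = 2


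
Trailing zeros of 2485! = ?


floor(2485/5) = 497
floor(2485/25) = 99
floor(2485/125) = 19
floor(2485/625) = 3
Total = 618

618 trailing zeros


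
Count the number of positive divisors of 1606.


1606 = 2^1 × 11^1 × 73^1
d(1606) = (1+1) × (1+1) × (1+1) = 8

8 divisors


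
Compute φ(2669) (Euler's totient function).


2669 = 17 × 157
Prime factors: 17, 157
φ(2669) = 2669 × (1-1/17) × (1-1/157)
= 2669 × 16/17 × 156/157 = 2496

φ(2669) = 2496


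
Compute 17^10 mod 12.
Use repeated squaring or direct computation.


17^1 mod 12 = 5
17^2 mod 12 = 1
17^3 mod 12 = 5
17^4 mod 12 = 1
17^5 mod 12 = 5
17^6 mod 12 = 1
17^7 mod 12 = 5
17^8 mod 12 = 1
17^9 mod 12 = 5
17^10 mod 12 = 1


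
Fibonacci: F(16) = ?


Sequence: 1, 1, 2, 3, 5, 8, 13, 21, 34, 55, 89, 144, 233, 377, 610, 987
F(16) = 987


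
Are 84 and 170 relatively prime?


Euclidean algorithm:
170 = 2 * 84 + 2
84 = 42 * 2 + 0
GCD(84, 170) = 2

No, not coprime (GCD = 2)


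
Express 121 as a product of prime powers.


121 / 11 = 11
11 / 11 = 1
121 = 11^2


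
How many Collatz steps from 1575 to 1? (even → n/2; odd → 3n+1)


1575 → 4726 → 2363 → 7090 → 3545 → 10636 → 5318 → 2659 → 7978 → 3989 → 11968 → 5984 → 2992 → 1496 → 748 → 374 → 187 → 562 → 281 → 844 → 422 → 211 → 634 → 317 → 952 → 476 → 238 → 119 → 358 → 179 → 538 → 269 → 808 → 404 → 202 → 101 → 304 → 152 → 76 → 38 → 19 → 58 → 29 → 88 → 44 → 22 → 11 → 34 → 17 → 52 → 26 → 13 → 40 → 20 → 10 → 5 → 16 → 8 → 4 → 2 → 1
Total steps = 60

60 steps


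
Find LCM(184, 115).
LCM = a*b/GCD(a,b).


GCD(184, 115) = 23
LCM = 184*115/23 = 21160/23 = 920

LCM = 920


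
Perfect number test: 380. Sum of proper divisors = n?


Proper divisors of 380: 1, 2, 4, 5, 10, 19, 20, 38, 76, 95, 190
Sum = 1 + 2 + 4 + 5 + 10 + 19 + 20 + 38 + 76 + 95 + 190 = 460

No, 380 is not perfect (460 ≠ 380)


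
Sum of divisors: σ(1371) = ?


Divisors of 1371: 1, 3, 457, 1371
Sum = 1 + 3 + 457 + 1371 = 1832

σ(1371) = 1832


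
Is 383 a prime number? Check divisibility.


Check divisors up to sqrt(383) = 19.5704
No divisors found.
383 is prime.

Yes, 383 is prime


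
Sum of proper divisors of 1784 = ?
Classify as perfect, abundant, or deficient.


Proper divisors: 1, 2, 4, 8, 223, 446, 892
Sum = 1 + 2 + 4 + 8 + 223 + 446 + 892 = 1576
1576 < 1784 → deficient

s(1784) = 1576 (deficient)


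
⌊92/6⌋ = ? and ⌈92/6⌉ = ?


92/6 = 15.3333
floor = 15
ceil = 16

floor = 15, ceil = 16


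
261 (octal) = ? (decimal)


261 (base 8) = 177 (decimal)
177 (decimal) = 177 (base 10)


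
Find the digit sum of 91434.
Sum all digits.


9 + 1 + 4 + 3 + 4 = 21


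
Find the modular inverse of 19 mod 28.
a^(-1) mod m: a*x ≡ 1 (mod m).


Use the extended Euclidean algorithm on (28, 19); each row r = 28*s + 19*t:
r=28, s=1, t=0
r=19, s=0, t=1
q=1: r=9, s=1, t=-1   [28*(1) + 19*(-1) = 9]
q=2: r=1, s=-2, t=3   [28*(-2) + 19*(3) = 1]
q=9: r=0, s=19, t=-28   [28*(19) + 19*(-28) = 0]
GCD = 1 with t = 3, so 19*(3) ≡ 1 (mod 28)
Inverse = 3 mod 28 = 3
Check: 19 * 3 = 57 ≡ 1 (mod 28)

19^(-1) ≡ 3 (mod 28)


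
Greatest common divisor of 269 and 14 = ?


269 = 19 * 14 + 3
14 = 4 * 3 + 2
3 = 1 * 2 + 1
2 = 2 * 1 + 0
GCD = 1


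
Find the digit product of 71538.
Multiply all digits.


7 × 1 × 5 × 3 × 8 = 840


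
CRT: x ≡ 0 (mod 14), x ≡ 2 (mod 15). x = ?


M = 14*15 = 210
M1 = M/14 = 15, M2 = M/15 = 14
M1^(-1) mod 14 = 1, M2^(-1) mod 15 = 14
x = 0*15*1 + 2*14*14 = 392
392 mod 210 = 182
Check: 182 mod 14 = 0 ✓, 182 mod 15 = 2 ✓

x ≡ 182 (mod 210)


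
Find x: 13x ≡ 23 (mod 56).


GCD(13, 56) = 1, unique solution
a^(-1) mod 56 = 13
x = 13 * 23 mod 56 = 19

x ≡ 19 (mod 56)


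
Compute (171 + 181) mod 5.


171 + 181 = 352
352 mod 5 = 2


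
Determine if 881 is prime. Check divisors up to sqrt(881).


Check divisors up to sqrt(881) = 29.6816
No divisors found.
881 is prime.

Yes, 881 is prime


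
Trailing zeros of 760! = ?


floor(760/5) = 152
floor(760/25) = 30
floor(760/125) = 6
floor(760/625) = 1
Total = 189

189 trailing zeros


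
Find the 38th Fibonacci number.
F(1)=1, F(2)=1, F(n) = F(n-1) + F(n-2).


Sequence: 1, 1, 2, 3, 5, 8, 13, 21, 34, 55, 89, 144, 233, 377, 610, 987, 1597, 2584, 4181, 6765, 10946, 17711, 28657, 46368, 75025, 121393, 196418, 317811, 514229, 832040, 1346269, 2178309, 3524578, 5702887, 9227465, 14930352, 24157817, 39088169
F(38) = 39088169


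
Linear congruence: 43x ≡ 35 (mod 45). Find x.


GCD(43, 45) = 1, unique solution
a^(-1) mod 45 = 22
x = 22 * 35 mod 45 = 5

x ≡ 5 (mod 45)


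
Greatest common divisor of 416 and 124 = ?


416 = 3 * 124 + 44
124 = 2 * 44 + 36
44 = 1 * 36 + 8
36 = 4 * 8 + 4
8 = 2 * 4 + 0
GCD = 4


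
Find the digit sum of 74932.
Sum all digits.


7 + 4 + 9 + 3 + 2 = 25


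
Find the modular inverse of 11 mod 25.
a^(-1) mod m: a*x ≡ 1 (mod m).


Use the extended Euclidean algorithm on (25, 11); each row r = 25*s + 11*t:
r=25, s=1, t=0
r=11, s=0, t=1
q=2: r=3, s=1, t=-2   [25*(1) + 11*(-2) = 3]
q=3: r=2, s=-3, t=7   [25*(-3) + 11*(7) = 2]
q=1: r=1, s=4, t=-9   [25*(4) + 11*(-9) = 1]
q=2: r=0, s=-11, t=25   [25*(-11) + 11*(25) = 0]
GCD = 1 with t = -9, so 11*(-9) ≡ 1 (mod 25)
Inverse = -9 mod 25 = 16
Check: 11 * 16 = 176 ≡ 1 (mod 25)

11^(-1) ≡ 16 (mod 25)


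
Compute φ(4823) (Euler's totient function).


4823 = 7 × 13 × 53
Prime factors: 7, 13, 53
φ(4823) = 4823 × (1-1/7) × (1-1/13) × (1-1/53)
= 4823 × 6/7 × 12/13 × 52/53 = 3744

φ(4823) = 3744


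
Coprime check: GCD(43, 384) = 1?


Euclidean algorithm:
384 = 8 * 43 + 40
43 = 1 * 40 + 3
40 = 13 * 3 + 1
3 = 3 * 1 + 0
GCD(43, 384) = 1

Yes, coprime (GCD = 1)


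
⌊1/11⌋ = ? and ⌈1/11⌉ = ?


1/11 = 0.0909
floor = 0
ceil = 1

floor = 0, ceil = 1


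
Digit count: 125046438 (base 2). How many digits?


125046438 in base 2 = 111011101000000111010100110
Number of digits = 27

27 digits (base 2)


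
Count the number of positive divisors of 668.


668 = 2^2 × 167^1
d(668) = (2+1) × (1+1) = 6

6 divisors


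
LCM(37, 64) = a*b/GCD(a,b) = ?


GCD(37, 64) = 1
LCM = 37*64/1 = 2368/1 = 2368

LCM = 2368


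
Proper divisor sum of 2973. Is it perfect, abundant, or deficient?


Proper divisors: 1, 3, 991
Sum = 1 + 3 + 991 = 995
995 < 2973 → deficient

s(2973) = 995 (deficient)


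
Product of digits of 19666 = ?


1 × 9 × 6 × 6 × 6 = 1944


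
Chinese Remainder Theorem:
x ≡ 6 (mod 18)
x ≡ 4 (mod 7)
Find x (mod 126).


M = 18*7 = 126
M1 = M/18 = 7, M2 = M/7 = 18
M1^(-1) mod 18 = 13, M2^(-1) mod 7 = 2
x = 6*7*13 + 4*18*2 = 690
690 mod 126 = 60
Check: 60 mod 18 = 6 ✓, 60 mod 7 = 4 ✓

x ≡ 60 (mod 126)


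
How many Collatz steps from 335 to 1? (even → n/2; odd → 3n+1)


335 → 1006 → 503 → 1510 → 755 → 2266 → 1133 → 3400 → 1700 → 850 → 425 → 1276 → 638 → 319 → 958 → 479 → 1438 → 719 → 2158 → 1079 → 3238 → 1619 → 4858 → 2429 → 7288 → 3644 → 1822 → 911 → 2734 → 1367 → 4102 → 2051 → 6154 → 3077 → 9232 → 4616 → 2308 → 1154 → 577 → 1732 → 866 → 433 → 1300 → 650 → 325 → 976 → 488 → 244 → 122 → 61 → 184 → 92 → 46 → 23 → 70 → 35 → 106 → 53 → 160 → 80 → 40 → 20 → 10 → 5 → 16 → 8 → 4 → 2 → 1
Total steps = 68

68 steps


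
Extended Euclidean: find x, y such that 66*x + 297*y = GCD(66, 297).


Tabular extended Euclidean (each row: r = 66*s + 297*t):
r=66, s=1, t=0
r=297, s=0, t=1
q=0: r=66, s=1, t=0   [66*(1) + 297*(0) = 66]
q=4: r=33, s=-4, t=1   [66*(-4) + 297*(1) = 33]
q=2: r=0, s=9, t=-2   [66*(9) + 297*(-2) = 0]
GCD = 33; from the row with r=33: x=-4, y=1
Check: 66*(-4) + 297*(1) = -264 + 297 = 33

GCD = 33, x = -4, y = 1


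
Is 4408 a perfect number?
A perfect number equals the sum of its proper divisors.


Proper divisors of 4408: 1, 2, 4, 8, 19, 29, 38, 58, 76, 116, 152, 232, 551, 1102, 2204
Sum = 1 + 2 + 4 + 8 + 19 + 29 + 38 + 58 + 76 + 116 + 152 + 232 + 551 + 1102 + 2204 = 4592

No, 4408 is not perfect (4592 ≠ 4408)


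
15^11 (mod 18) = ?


15^1 mod 18 = 15
15^2 mod 18 = 9
15^3 mod 18 = 9
15^4 mod 18 = 9
15^5 mod 18 = 9
15^6 mod 18 = 9
15^7 mod 18 = 9
15^8 mod 18 = 9
15^9 mod 18 = 9
15^10 mod 18 = 9
15^11 mod 18 = 9


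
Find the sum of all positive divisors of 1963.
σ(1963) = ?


Divisors of 1963: 1, 13, 151, 1963
Sum = 1 + 13 + 151 + 1963 = 2128

σ(1963) = 2128


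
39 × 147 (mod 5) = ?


39 × 147 = 5733
5733 mod 5 = 3


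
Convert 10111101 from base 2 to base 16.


10111101 (base 2) = 189 (decimal)
189 (decimal) = BD (base 16)


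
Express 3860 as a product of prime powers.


3860 / 2 = 1930
1930 / 2 = 965
965 / 5 = 193
193 / 193 = 1
3860 = 2^2 × 5 × 193


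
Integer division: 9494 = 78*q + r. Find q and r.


9494 = 78 * 121 + 56
Check: 9438 + 56 = 9494

q = 121, r = 56


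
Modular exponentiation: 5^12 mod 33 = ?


5^1 mod 33 = 5
5^2 mod 33 = 25
5^3 mod 33 = 26
5^4 mod 33 = 31
5^5 mod 33 = 23
5^6 mod 33 = 16
5^7 mod 33 = 14
5^8 mod 33 = 4
5^9 mod 33 = 20
5^10 mod 33 = 1
5^11 mod 33 = 5
5^12 mod 33 = 25


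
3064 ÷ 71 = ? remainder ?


3064 = 71 * 43 + 11
Check: 3053 + 11 = 3064

q = 43, r = 11


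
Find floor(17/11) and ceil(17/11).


17/11 = 1.5455
floor = 1
ceil = 2

floor = 1, ceil = 2


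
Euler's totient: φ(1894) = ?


1894 = 2 × 947
Prime factors: 2, 947
φ(1894) = 1894 × (1-1/2) × (1-1/947)
= 1894 × 1/2 × 946/947 = 946

φ(1894) = 946


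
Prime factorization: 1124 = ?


1124 / 2 = 562
562 / 2 = 281
281 / 281 = 1
1124 = 2^2 × 281


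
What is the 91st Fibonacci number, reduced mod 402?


F(k) mod 402 for k=1..91:
1, 1, 2, 3, 5, 8, 13, 21, 34, 55, 89, 144, 233, 377, 208, 183, 391, 172, 161, 333, 92, 23, 115, 138, 253, 391, 242, 231, 71, 302, 373, 273, 244, 115, 359, 72, 29, 101, 130, 231, 361, 190, 149, 339, 86, 23, 109, 132, 241, 373, 212, 183, 395, 176, 169, 345, 112, 55, 167, 222, 389, 209, 196, 3, 199, 202, 401, 201, 200, 401, 199, 198, 397, 193, 188, 381, 167, 146, 313, 57, 370, 25, 395, 18, 11, 29, 40, 69, 109, 178, 287
F(91) mod 402 = 287


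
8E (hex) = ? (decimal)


8E (base 16) = 142 (decimal)
142 (decimal) = 142 (base 10)


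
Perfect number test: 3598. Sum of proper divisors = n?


Proper divisors of 3598: 1, 2, 7, 14, 257, 514, 1799
Sum = 1 + 2 + 7 + 14 + 257 + 514 + 1799 = 2594

No, 3598 is not perfect (2594 ≠ 3598)


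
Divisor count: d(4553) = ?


4553 = 29^1 × 157^1
d(4553) = (1+1) × (1+1) = 4

4 divisors


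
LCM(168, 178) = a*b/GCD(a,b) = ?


GCD(168, 178) = 2
LCM = 168*178/2 = 29904/2 = 14952

LCM = 14952


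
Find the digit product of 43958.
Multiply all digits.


4 × 3 × 9 × 5 × 8 = 4320


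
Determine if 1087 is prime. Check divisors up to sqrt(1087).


Check divisors up to sqrt(1087) = 32.9697
No divisors found.
1087 is prime.

Yes, 1087 is prime


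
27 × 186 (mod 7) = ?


27 × 186 = 5022
5022 mod 7 = 3


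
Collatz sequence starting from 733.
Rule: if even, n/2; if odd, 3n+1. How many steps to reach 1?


733 → 2200 → 1100 → 550 → 275 → 826 → 413 → 1240 → 620 → 310 → 155 → 466 → 233 → 700 → 350 → 175 → 526 → 263 → 790 → 395 → 1186 → 593 → 1780 → 890 → 445 → 1336 → 668 → 334 → 167 → 502 → 251 → 754 → 377 → 1132 → 566 → 283 → 850 → 425 → 1276 → 638 → 319 → 958 → 479 → 1438 → 719 → 2158 → 1079 → 3238 → 1619 → 4858 → 2429 → 7288 → 3644 → 1822 → 911 → 2734 → 1367 → 4102 → 2051 → 6154 → 3077 → 9232 → 4616 → 2308 → 1154 → 577 → 1732 → 866 → 433 → 1300 → 650 → 325 → 976 → 488 → 244 → 122 → 61 → 184 → 92 → 46 → 23 → 70 → 35 → 106 → 53 → 160 → 80 → 40 → 20 → 10 → 5 → 16 → 8 → 4 → 2 → 1
Total steps = 95

95 steps


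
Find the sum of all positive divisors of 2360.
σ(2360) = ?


Divisors of 2360: 1, 2, 4, 5, 8, 10, 20, 40, 59, 118, 236, 295, 472, 590, 1180, 2360
Sum = 1 + 2 + 4 + 5 + 8 + 10 + 20 + 40 + 59 + 118 + 236 + 295 + 472 + 590 + 1180 + 2360 = 5400

σ(2360) = 5400


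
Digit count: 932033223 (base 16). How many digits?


932033223 in base 16 = 378DB2C7
Number of digits = 8

8 digits (base 16)


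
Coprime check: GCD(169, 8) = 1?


Euclidean algorithm:
169 = 21 * 8 + 1
8 = 8 * 1 + 0
GCD(169, 8) = 1

Yes, coprime (GCD = 1)


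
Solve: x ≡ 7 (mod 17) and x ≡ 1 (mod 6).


M = 17*6 = 102
M1 = M/17 = 6, M2 = M/6 = 17
M1^(-1) mod 17 = 3, M2^(-1) mod 6 = 5
x = 7*6*3 + 1*17*5 = 211
211 mod 102 = 7
Check: 7 mod 17 = 7 ✓, 7 mod 6 = 1 ✓

x ≡ 7 (mod 102)


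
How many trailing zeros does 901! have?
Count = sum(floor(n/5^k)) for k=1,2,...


floor(901/5) = 180
floor(901/25) = 36
floor(901/125) = 7
floor(901/625) = 1
Total = 224

224 trailing zeros


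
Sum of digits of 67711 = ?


6 + 7 + 7 + 1 + 1 = 22


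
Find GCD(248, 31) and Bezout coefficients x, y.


Tabular extended Euclidean (each row: r = 248*s + 31*t):
r=248, s=1, t=0
r=31, s=0, t=1
q=8: r=0, s=1, t=-8   [248*(1) + 31*(-8) = 0]
GCD = 31; from the row with r=31: x=0, y=1
Check: 248*(0) + 31*(1) = 0 + 31 = 31

GCD = 31, x = 0, y = 1


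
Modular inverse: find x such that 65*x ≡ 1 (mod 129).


Use the extended Euclidean algorithm on (129, 65); each row r = 129*s + 65*t:
r=129, s=1, t=0
r=65, s=0, t=1
q=1: r=64, s=1, t=-1   [129*(1) + 65*(-1) = 64]
q=1: r=1, s=-1, t=2   [129*(-1) + 65*(2) = 1]
q=64: r=0, s=65, t=-129   [129*(65) + 65*(-129) = 0]
GCD = 1 with t = 2, so 65*(2) ≡ 1 (mod 129)
Inverse = 2 mod 129 = 2
Check: 65 * 2 = 130 ≡ 1 (mod 129)

65^(-1) ≡ 2 (mod 129)


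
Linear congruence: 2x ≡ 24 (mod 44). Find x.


GCD(2, 44) = 2 divides 24
Divide: 1x ≡ 12 (mod 22)
x ≡ 12 (mod 22)


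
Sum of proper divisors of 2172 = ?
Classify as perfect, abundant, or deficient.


Proper divisors: 1, 2, 3, 4, 6, 12, 181, 362, 543, 724, 1086
Sum = 1 + 2 + 3 + 4 + 6 + 12 + 181 + 362 + 543 + 724 + 1086 = 2924
2924 > 2172 → abundant

s(2172) = 2924 (abundant)


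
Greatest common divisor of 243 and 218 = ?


243 = 1 * 218 + 25
218 = 8 * 25 + 18
25 = 1 * 18 + 7
18 = 2 * 7 + 4
7 = 1 * 4 + 3
4 = 1 * 3 + 1
3 = 3 * 1 + 0
GCD = 1


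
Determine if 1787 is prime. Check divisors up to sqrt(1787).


Check divisors up to sqrt(1787) = 42.2729
No divisors found.
1787 is prime.

Yes, 1787 is prime


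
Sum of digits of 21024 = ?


2 + 1 + 0 + 2 + 4 = 9


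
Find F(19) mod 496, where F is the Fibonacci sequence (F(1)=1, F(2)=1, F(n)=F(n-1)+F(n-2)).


F(k) mod 496 for k=1..19:
1, 1, 2, 3, 5, 8, 13, 21, 34, 55, 89, 144, 233, 377, 114, 491, 109, 104, 213
F(19) mod 496 = 213


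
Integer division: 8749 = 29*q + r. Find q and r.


8749 = 29 * 301 + 20
Check: 8729 + 20 = 8749

q = 301, r = 20


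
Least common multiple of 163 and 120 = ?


GCD(163, 120) = 1
LCM = 163*120/1 = 19560/1 = 19560

LCM = 19560


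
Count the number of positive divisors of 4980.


4980 = 2^2 × 3^1 × 5^1 × 83^1
d(4980) = (2+1) × (1+1) × (1+1) × (1+1) = 24

24 divisors


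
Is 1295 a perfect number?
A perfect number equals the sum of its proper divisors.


Proper divisors of 1295: 1, 5, 7, 35, 37, 185, 259
Sum = 1 + 5 + 7 + 35 + 37 + 185 + 259 = 529

No, 1295 is not perfect (529 ≠ 1295)


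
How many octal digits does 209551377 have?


209551377 in base 8 = 1437300021
Number of digits = 10

10 digits (base 8)


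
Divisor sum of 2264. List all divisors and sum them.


Divisors of 2264: 1, 2, 4, 8, 283, 566, 1132, 2264
Sum = 1 + 2 + 4 + 8 + 283 + 566 + 1132 + 2264 = 4260

σ(2264) = 4260


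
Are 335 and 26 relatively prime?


Euclidean algorithm:
335 = 12 * 26 + 23
26 = 1 * 23 + 3
23 = 7 * 3 + 2
3 = 1 * 2 + 1
2 = 2 * 1 + 0
GCD(335, 26) = 1

Yes, coprime (GCD = 1)


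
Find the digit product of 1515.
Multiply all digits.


1 × 5 × 1 × 5 = 25


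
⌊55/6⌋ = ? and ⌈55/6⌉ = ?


55/6 = 9.1667
floor = 9
ceil = 10

floor = 9, ceil = 10


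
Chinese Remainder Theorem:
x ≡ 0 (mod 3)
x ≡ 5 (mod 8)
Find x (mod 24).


M = 3*8 = 24
M1 = M/3 = 8, M2 = M/8 = 3
M1^(-1) mod 3 = 2, M2^(-1) mod 8 = 3
x = 0*8*2 + 5*3*3 = 45
45 mod 24 = 21
Check: 21 mod 3 = 0 ✓, 21 mod 8 = 5 ✓

x ≡ 21 (mod 24)


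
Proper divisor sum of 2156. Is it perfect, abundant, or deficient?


Proper divisors: 1, 2, 4, 7, 11, 14, 22, 28, 44, 49, 77, 98, 154, 196, 308, 539, 1078
Sum = 1 + 2 + 4 + 7 + 11 + 14 + 22 + 28 + 44 + 49 + 77 + 98 + 154 + 196 + 308 + 539 + 1078 = 2632
2632 > 2156 → abundant

s(2156) = 2632 (abundant)


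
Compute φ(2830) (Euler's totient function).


2830 = 2 × 5 × 283
Prime factors: 2, 5, 283
φ(2830) = 2830 × (1-1/2) × (1-1/5) × (1-1/283)
= 2830 × 1/2 × 4/5 × 282/283 = 1128

φ(2830) = 1128


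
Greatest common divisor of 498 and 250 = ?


498 = 1 * 250 + 248
250 = 1 * 248 + 2
248 = 124 * 2 + 0
GCD = 2


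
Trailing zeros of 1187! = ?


floor(1187/5) = 237
floor(1187/25) = 47
floor(1187/125) = 9
floor(1187/625) = 1
Total = 294

294 trailing zeros


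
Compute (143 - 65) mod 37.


143 - 65 = 78
78 mod 37 = 4


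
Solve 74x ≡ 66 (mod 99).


GCD(74, 99) = 1, unique solution
a^(-1) mod 99 = 95
x = 95 * 66 mod 99 = 33

x ≡ 33 (mod 99)


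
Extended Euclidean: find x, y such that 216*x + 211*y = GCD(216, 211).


Tabular extended Euclidean (each row: r = 216*s + 211*t):
r=216, s=1, t=0
r=211, s=0, t=1
q=1: r=5, s=1, t=-1   [216*(1) + 211*(-1) = 5]
q=42: r=1, s=-42, t=43   [216*(-42) + 211*(43) = 1]
q=5: r=0, s=211, t=-216   [216*(211) + 211*(-216) = 0]
GCD = 1; from the row with r=1: x=-42, y=43
Check: 216*(-42) + 211*(43) = -9072 + 9073 = 1

GCD = 1, x = -42, y = 43


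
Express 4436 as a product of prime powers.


4436 / 2 = 2218
2218 / 2 = 1109
1109 / 1109 = 1
4436 = 2^2 × 1109


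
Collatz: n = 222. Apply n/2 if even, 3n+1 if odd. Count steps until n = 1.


222 → 111 → 334 → 167 → 502 → 251 → 754 → 377 → 1132 → 566 → 283 → 850 → 425 → 1276 → 638 → 319 → 958 → 479 → 1438 → 719 → 2158 → 1079 → 3238 → 1619 → 4858 → 2429 → 7288 → 3644 → 1822 → 911 → 2734 → 1367 → 4102 → 2051 → 6154 → 3077 → 9232 → 4616 → 2308 → 1154 → 577 → 1732 → 866 → 433 → 1300 → 650 → 325 → 976 → 488 → 244 → 122 → 61 → 184 → 92 → 46 → 23 → 70 → 35 → 106 → 53 → 160 → 80 → 40 → 20 → 10 → 5 → 16 → 8 → 4 → 2 → 1
Total steps = 70

70 steps


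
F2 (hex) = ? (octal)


F2 (base 16) = 242 (decimal)
242 (decimal) = 362 (base 8)


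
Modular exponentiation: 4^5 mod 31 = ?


4^1 mod 31 = 4
4^2 mod 31 = 16
4^3 mod 31 = 2
4^4 mod 31 = 8
4^5 mod 31 = 1


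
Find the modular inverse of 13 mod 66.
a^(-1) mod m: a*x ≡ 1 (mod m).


Use the extended Euclidean algorithm on (66, 13); each row r = 66*s + 13*t:
r=66, s=1, t=0
r=13, s=0, t=1
q=5: r=1, s=1, t=-5   [66*(1) + 13*(-5) = 1]
q=13: r=0, s=-13, t=66   [66*(-13) + 13*(66) = 0]
GCD = 1 with t = -5, so 13*(-5) ≡ 1 (mod 66)
Inverse = -5 mod 66 = 61
Check: 13 * 61 = 793 ≡ 1 (mod 66)

13^(-1) ≡ 61 (mod 66)


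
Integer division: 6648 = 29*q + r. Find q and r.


6648 = 29 * 229 + 7
Check: 6641 + 7 = 6648

q = 229, r = 7


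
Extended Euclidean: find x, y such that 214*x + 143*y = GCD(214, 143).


Tabular extended Euclidean (each row: r = 214*s + 143*t):
r=214, s=1, t=0
r=143, s=0, t=1
q=1: r=71, s=1, t=-1   [214*(1) + 143*(-1) = 71]
q=2: r=1, s=-2, t=3   [214*(-2) + 143*(3) = 1]
q=71: r=0, s=143, t=-214   [214*(143) + 143*(-214) = 0]
GCD = 1; from the row with r=1: x=-2, y=3
Check: 214*(-2) + 143*(3) = -428 + 429 = 1

GCD = 1, x = -2, y = 3


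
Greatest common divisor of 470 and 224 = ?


470 = 2 * 224 + 22
224 = 10 * 22 + 4
22 = 5 * 4 + 2
4 = 2 * 2 + 0
GCD = 2


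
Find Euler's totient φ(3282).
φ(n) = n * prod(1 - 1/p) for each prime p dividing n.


3282 = 2 × 3 × 547
Prime factors: 2, 3, 547
φ(3282) = 3282 × (1-1/2) × (1-1/3) × (1-1/547)
= 3282 × 1/2 × 2/3 × 546/547 = 1092

φ(3282) = 1092


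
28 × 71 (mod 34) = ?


28 × 71 = 1988
1988 mod 34 = 16


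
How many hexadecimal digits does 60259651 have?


60259651 in base 16 = 3977D43
Number of digits = 7

7 digits (base 16)


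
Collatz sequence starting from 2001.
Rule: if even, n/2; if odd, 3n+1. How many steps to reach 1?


2001 → 6004 → 3002 → 1501 → 4504 → 2252 → 1126 → 563 → 1690 → 845 → 2536 → 1268 → 634 → 317 → 952 → 476 → 238 → 119 → 358 → 179 → 538 → 269 → 808 → 404 → 202 → 101 → 304 → 152 → 76 → 38 → 19 → 58 → 29 → 88 → 44 → 22 → 11 → 34 → 17 → 52 → 26 → 13 → 40 → 20 → 10 → 5 → 16 → 8 → 4 → 2 → 1
Total steps = 50

50 steps


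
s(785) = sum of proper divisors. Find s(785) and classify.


Proper divisors: 1, 5, 157
Sum = 1 + 5 + 157 = 163
163 < 785 → deficient

s(785) = 163 (deficient)


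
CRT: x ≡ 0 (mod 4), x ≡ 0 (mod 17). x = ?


M = 4*17 = 68
M1 = M/4 = 17, M2 = M/17 = 4
M1^(-1) mod 4 = 1, M2^(-1) mod 17 = 13
x = 0*17*1 + 0*4*13 = 0
0 mod 68 = 0
Check: 0 mod 4 = 0 ✓, 0 mod 17 = 0 ✓

x ≡ 0 (mod 68)


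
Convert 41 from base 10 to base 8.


41 (base 10) = 41 (decimal)
41 (decimal) = 51 (base 8)


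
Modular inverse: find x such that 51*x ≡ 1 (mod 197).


Use the extended Euclidean algorithm on (197, 51); each row r = 197*s + 51*t:
r=197, s=1, t=0
r=51, s=0, t=1
q=3: r=44, s=1, t=-3   [197*(1) + 51*(-3) = 44]
q=1: r=7, s=-1, t=4   [197*(-1) + 51*(4) = 7]
q=6: r=2, s=7, t=-27   [197*(7) + 51*(-27) = 2]
q=3: r=1, s=-22, t=85   [197*(-22) + 51*(85) = 1]
q=2: r=0, s=51, t=-197   [197*(51) + 51*(-197) = 0]
GCD = 1 with t = 85, so 51*(85) ≡ 1 (mod 197)
Inverse = 85 mod 197 = 85
Check: 51 * 85 = 4335 ≡ 1 (mod 197)

51^(-1) ≡ 85 (mod 197)


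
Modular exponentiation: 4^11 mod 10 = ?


4^1 mod 10 = 4
4^2 mod 10 = 6
4^3 mod 10 = 4
4^4 mod 10 = 6
4^5 mod 10 = 4
4^6 mod 10 = 6
4^7 mod 10 = 4
4^8 mod 10 = 6
4^9 mod 10 = 4
4^10 mod 10 = 6
4^11 mod 10 = 4


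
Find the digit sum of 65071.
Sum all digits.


6 + 5 + 0 + 7 + 1 = 19


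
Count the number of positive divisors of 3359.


3359 = 3359^1
d(3359) = (1+1) = 2

2 divisors


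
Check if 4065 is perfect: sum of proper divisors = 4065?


Proper divisors of 4065: 1, 3, 5, 15, 271, 813, 1355
Sum = 1 + 3 + 5 + 15 + 271 + 813 + 1355 = 2463

No, 4065 is not perfect (2463 ≠ 4065)


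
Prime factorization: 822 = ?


822 / 2 = 411
411 / 3 = 137
137 / 137 = 1
822 = 2 × 3 × 137


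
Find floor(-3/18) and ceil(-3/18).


-3/18 = -0.1667
floor = -1
ceil = 0

floor = -1, ceil = 0


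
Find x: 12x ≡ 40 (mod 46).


GCD(12, 46) = 2 divides 40
Divide: 6x ≡ 20 (mod 23)
x ≡ 11 (mod 23)


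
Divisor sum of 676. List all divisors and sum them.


Divisors of 676: 1, 2, 4, 13, 26, 52, 169, 338, 676
Sum = 1 + 2 + 4 + 13 + 26 + 52 + 169 + 338 + 676 = 1281

σ(676) = 1281


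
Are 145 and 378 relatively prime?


Euclidean algorithm:
378 = 2 * 145 + 88
145 = 1 * 88 + 57
88 = 1 * 57 + 31
57 = 1 * 31 + 26
31 = 1 * 26 + 5
26 = 5 * 5 + 1
5 = 5 * 1 + 0
GCD(145, 378) = 1

Yes, coprime (GCD = 1)


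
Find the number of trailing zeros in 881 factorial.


floor(881/5) = 176
floor(881/25) = 35
floor(881/125) = 7
floor(881/625) = 1
Total = 219

219 trailing zeros


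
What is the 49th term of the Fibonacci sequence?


Sequence: 1, 1, 2, 3, 5, 8, 13, 21, 34, 55, 89, 144, 233, 377, 610, 987, 1597, 2584, 4181, 6765, 10946, 17711, 28657, 46368, 75025, 121393, 196418, 317811, 514229, 832040, 1346269, 2178309, 3524578, 5702887, 9227465, 14930352, 24157817, 39088169, 63245986, 102334155, 165580141, 267914296, 433494437, 701408733, 1134903170, 1836311903, 2971215073, 4807526976, 7778742049
F(49) = 7778742049


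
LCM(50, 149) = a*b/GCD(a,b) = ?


GCD(50, 149) = 1
LCM = 50*149/1 = 7450/1 = 7450

LCM = 7450


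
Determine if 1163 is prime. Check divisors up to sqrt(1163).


Check divisors up to sqrt(1163) = 34.1028
No divisors found.
1163 is prime.

Yes, 1163 is prime


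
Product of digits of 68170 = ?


6 × 8 × 1 × 7 × 0 = 0


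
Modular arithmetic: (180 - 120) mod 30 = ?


180 - 120 = 60
60 mod 30 = 0


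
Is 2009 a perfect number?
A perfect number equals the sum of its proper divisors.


Proper divisors of 2009: 1, 7, 41, 49, 287
Sum = 1 + 7 + 41 + 49 + 287 = 385

No, 2009 is not perfect (385 ≠ 2009)


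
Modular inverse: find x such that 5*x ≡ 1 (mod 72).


Use the extended Euclidean algorithm on (72, 5); each row r = 72*s + 5*t:
r=72, s=1, t=0
r=5, s=0, t=1
q=14: r=2, s=1, t=-14   [72*(1) + 5*(-14) = 2]
q=2: r=1, s=-2, t=29   [72*(-2) + 5*(29) = 1]
q=2: r=0, s=5, t=-72   [72*(5) + 5*(-72) = 0]
GCD = 1 with t = 29, so 5*(29) ≡ 1 (mod 72)
Inverse = 29 mod 72 = 29
Check: 5 * 29 = 145 ≡ 1 (mod 72)

5^(-1) ≡ 29 (mod 72)


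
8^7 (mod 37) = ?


8^1 mod 37 = 8
8^2 mod 37 = 27
8^3 mod 37 = 31
8^4 mod 37 = 26
8^5 mod 37 = 23
8^6 mod 37 = 36
8^7 mod 37 = 29


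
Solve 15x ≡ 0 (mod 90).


GCD(15, 90) = 15 divides 0
Divide: 1x ≡ 0 (mod 6)
x ≡ 0 (mod 6)


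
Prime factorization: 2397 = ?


2397 / 3 = 799
799 / 17 = 47
47 / 47 = 1
2397 = 3 × 17 × 47


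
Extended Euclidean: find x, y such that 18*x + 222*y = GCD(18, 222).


Tabular extended Euclidean (each row: r = 18*s + 222*t):
r=18, s=1, t=0
r=222, s=0, t=1
q=0: r=18, s=1, t=0   [18*(1) + 222*(0) = 18]
q=12: r=6, s=-12, t=1   [18*(-12) + 222*(1) = 6]
q=3: r=0, s=37, t=-3   [18*(37) + 222*(-3) = 0]
GCD = 6; from the row with r=6: x=-12, y=1
Check: 18*(-12) + 222*(1) = -216 + 222 = 6

GCD = 6, x = -12, y = 1


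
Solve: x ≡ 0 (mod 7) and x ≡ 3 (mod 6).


M = 7*6 = 42
M1 = M/7 = 6, M2 = M/6 = 7
M1^(-1) mod 7 = 6, M2^(-1) mod 6 = 1
x = 0*6*6 + 3*7*1 = 21
21 mod 42 = 21
Check: 21 mod 7 = 0 ✓, 21 mod 6 = 3 ✓

x ≡ 21 (mod 42)


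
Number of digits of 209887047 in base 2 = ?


209887047 in base 2 = 1100100000101001111101000111
Number of digits = 28

28 digits (base 2)


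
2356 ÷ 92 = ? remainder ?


2356 = 92 * 25 + 56
Check: 2300 + 56 = 2356

q = 25, r = 56


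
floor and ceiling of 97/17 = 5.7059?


97/17 = 5.7059
floor = 5
ceil = 6

floor = 5, ceil = 6


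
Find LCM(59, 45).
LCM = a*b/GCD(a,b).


GCD(59, 45) = 1
LCM = 59*45/1 = 2655/1 = 2655

LCM = 2655


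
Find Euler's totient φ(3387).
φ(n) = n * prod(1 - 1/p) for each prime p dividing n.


3387 = 3 × 1129
Prime factors: 3, 1129
φ(3387) = 3387 × (1-1/3) × (1-1/1129)
= 3387 × 2/3 × 1128/1129 = 2256

φ(3387) = 2256


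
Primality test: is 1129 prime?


Check divisors up to sqrt(1129) = 33.6006
No divisors found.
1129 is prime.

Yes, 1129 is prime


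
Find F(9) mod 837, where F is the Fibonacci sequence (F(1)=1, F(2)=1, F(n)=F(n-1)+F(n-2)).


F(k) mod 837 for k=1..9:
1, 1, 2, 3, 5, 8, 13, 21, 34
F(9) mod 837 = 34


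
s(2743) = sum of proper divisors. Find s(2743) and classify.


Proper divisors: 1, 13, 211
Sum = 1 + 13 + 211 = 225
225 < 2743 → deficient

s(2743) = 225 (deficient)


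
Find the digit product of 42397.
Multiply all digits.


4 × 2 × 3 × 9 × 7 = 1512


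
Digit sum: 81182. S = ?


8 + 1 + 1 + 8 + 2 = 20


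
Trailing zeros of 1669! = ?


floor(1669/5) = 333
floor(1669/25) = 66
floor(1669/125) = 13
floor(1669/625) = 2
Total = 414

414 trailing zeros


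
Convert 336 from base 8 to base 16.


336 (base 8) = 222 (decimal)
222 (decimal) = DE (base 16)


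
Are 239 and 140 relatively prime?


Euclidean algorithm:
239 = 1 * 140 + 99
140 = 1 * 99 + 41
99 = 2 * 41 + 17
41 = 2 * 17 + 7
17 = 2 * 7 + 3
7 = 2 * 3 + 1
3 = 3 * 1 + 0
GCD(239, 140) = 1

Yes, coprime (GCD = 1)


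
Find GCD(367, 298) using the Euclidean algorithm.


367 = 1 * 298 + 69
298 = 4 * 69 + 22
69 = 3 * 22 + 3
22 = 7 * 3 + 1
3 = 3 * 1 + 0
GCD = 1


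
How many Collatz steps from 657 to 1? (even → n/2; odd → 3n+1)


657 → 1972 → 986 → 493 → 1480 → 740 → 370 → 185 → 556 → 278 → 139 → 418 → 209 → 628 → 314 → 157 → 472 → 236 → 118 → 59 → 178 → 89 → 268 → 134 → 67 → 202 → 101 → 304 → 152 → 76 → 38 → 19 → 58 → 29 → 88 → 44 → 22 → 11 → 34 → 17 → 52 → 26 → 13 → 40 → 20 → 10 → 5 → 16 → 8 → 4 → 2 → 1
Total steps = 51

51 steps


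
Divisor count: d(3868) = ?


3868 = 2^2 × 967^1
d(3868) = (2+1) × (1+1) = 6

6 divisors


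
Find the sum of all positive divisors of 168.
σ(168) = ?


Divisors of 168: 1, 2, 3, 4, 6, 7, 8, 12, 14, 21, 24, 28, 42, 56, 84, 168
Sum = 1 + 2 + 3 + 4 + 6 + 7 + 8 + 12 + 14 + 21 + 24 + 28 + 42 + 56 + 84 + 168 = 480

σ(168) = 480


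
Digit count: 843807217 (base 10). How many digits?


843807217 has 9 digits in base 10
floor(log10(843807217)) + 1 = floor(8.9262) + 1 = 9

9 digits (base 10)


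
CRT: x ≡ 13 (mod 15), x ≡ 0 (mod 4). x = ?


M = 15*4 = 60
M1 = M/15 = 4, M2 = M/4 = 15
M1^(-1) mod 15 = 4, M2^(-1) mod 4 = 3
x = 13*4*4 + 0*15*3 = 208
208 mod 60 = 28
Check: 28 mod 15 = 13 ✓, 28 mod 4 = 0 ✓

x ≡ 28 (mod 60)


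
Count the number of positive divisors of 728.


728 = 2^3 × 7^1 × 13^1
d(728) = (3+1) × (1+1) × (1+1) = 16

16 divisors


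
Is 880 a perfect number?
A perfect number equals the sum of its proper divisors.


Proper divisors of 880: 1, 2, 4, 5, 8, 10, 11, 16, 20, 22, 40, 44, 55, 80, 88, 110, 176, 220, 440
Sum = 1 + 2 + 4 + 5 + 8 + 10 + 11 + 16 + 20 + 22 + 40 + 44 + 55 + 80 + 88 + 110 + 176 + 220 + 440 = 1352

No, 880 is not perfect (1352 ≠ 880)


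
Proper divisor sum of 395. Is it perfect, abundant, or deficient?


Proper divisors: 1, 5, 79
Sum = 1 + 5 + 79 = 85
85 < 395 → deficient

s(395) = 85 (deficient)


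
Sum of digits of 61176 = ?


6 + 1 + 1 + 7 + 6 = 21


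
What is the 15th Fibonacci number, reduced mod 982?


F(k) mod 982 for k=1..15:
1, 1, 2, 3, 5, 8, 13, 21, 34, 55, 89, 144, 233, 377, 610
F(15) mod 982 = 610


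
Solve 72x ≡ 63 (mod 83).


GCD(72, 83) = 1, unique solution
a^(-1) mod 83 = 15
x = 15 * 63 mod 83 = 32

x ≡ 32 (mod 83)


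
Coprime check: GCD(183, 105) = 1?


Euclidean algorithm:
183 = 1 * 105 + 78
105 = 1 * 78 + 27
78 = 2 * 27 + 24
27 = 1 * 24 + 3
24 = 8 * 3 + 0
GCD(183, 105) = 3

No, not coprime (GCD = 3)


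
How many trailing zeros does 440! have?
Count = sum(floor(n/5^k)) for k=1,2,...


floor(440/5) = 88
floor(440/25) = 17
floor(440/125) = 3
Total = 108

108 trailing zeros


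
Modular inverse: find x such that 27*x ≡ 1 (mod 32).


Use the extended Euclidean algorithm on (32, 27); each row r = 32*s + 27*t:
r=32, s=1, t=0
r=27, s=0, t=1
q=1: r=5, s=1, t=-1   [32*(1) + 27*(-1) = 5]
q=5: r=2, s=-5, t=6   [32*(-5) + 27*(6) = 2]
q=2: r=1, s=11, t=-13   [32*(11) + 27*(-13) = 1]
q=2: r=0, s=-27, t=32   [32*(-27) + 27*(32) = 0]
GCD = 1 with t = -13, so 27*(-13) ≡ 1 (mod 32)
Inverse = -13 mod 32 = 19
Check: 27 * 19 = 513 ≡ 1 (mod 32)

27^(-1) ≡ 19 (mod 32)


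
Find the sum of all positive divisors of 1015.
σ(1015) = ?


Divisors of 1015: 1, 5, 7, 29, 35, 145, 203, 1015
Sum = 1 + 5 + 7 + 29 + 35 + 145 + 203 + 1015 = 1440

σ(1015) = 1440


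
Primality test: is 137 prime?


Check divisors up to sqrt(137) = 11.7047
No divisors found.
137 is prime.

Yes, 137 is prime


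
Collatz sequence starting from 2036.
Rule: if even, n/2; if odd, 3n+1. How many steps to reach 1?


2036 → 1018 → 509 → 1528 → 764 → 382 → 191 → 574 → 287 → 862 → 431 → 1294 → 647 → 1942 → 971 → 2914 → 1457 → 4372 → 2186 → 1093 → 3280 → 1640 → 820 → 410 → 205 → 616 → 308 → 154 → 77 → 232 → 116 → 58 → 29 → 88 → 44 → 22 → 11 → 34 → 17 → 52 → 26 → 13 → 40 → 20 → 10 → 5 → 16 → 8 → 4 → 2 → 1
Total steps = 50

50 steps


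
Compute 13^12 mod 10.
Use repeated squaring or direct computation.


13^1 mod 10 = 3
13^2 mod 10 = 9
13^3 mod 10 = 7
13^4 mod 10 = 1
13^5 mod 10 = 3
13^6 mod 10 = 9
13^7 mod 10 = 7
13^8 mod 10 = 1
13^9 mod 10 = 3
13^10 mod 10 = 9
13^11 mod 10 = 7
13^12 mod 10 = 1


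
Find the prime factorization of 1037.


1037 / 17 = 61
61 / 61 = 1
1037 = 17 × 61


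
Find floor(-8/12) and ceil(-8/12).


-8/12 = -0.6667
floor = -1
ceil = 0

floor = -1, ceil = 0


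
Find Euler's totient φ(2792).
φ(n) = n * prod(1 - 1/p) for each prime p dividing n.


2792 = 2^3 × 349
Prime factors: 2, 349
φ(2792) = 2792 × (1-1/2) × (1-1/349)
= 2792 × 1/2 × 348/349 = 1392

φ(2792) = 1392


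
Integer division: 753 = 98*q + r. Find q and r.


753 = 98 * 7 + 67
Check: 686 + 67 = 753

q = 7, r = 67


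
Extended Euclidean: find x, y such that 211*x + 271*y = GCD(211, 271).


Tabular extended Euclidean (each row: r = 211*s + 271*t):
r=211, s=1, t=0
r=271, s=0, t=1
q=0: r=211, s=1, t=0   [211*(1) + 271*(0) = 211]
q=1: r=60, s=-1, t=1   [211*(-1) + 271*(1) = 60]
q=3: r=31, s=4, t=-3   [211*(4) + 271*(-3) = 31]
q=1: r=29, s=-5, t=4   [211*(-5) + 271*(4) = 29]
q=1: r=2, s=9, t=-7   [211*(9) + 271*(-7) = 2]
q=14: r=1, s=-131, t=102   [211*(-131) + 271*(102) = 1]
q=2: r=0, s=271, t=-211   [211*(271) + 271*(-211) = 0]
GCD = 1; from the row with r=1: x=-131, y=102
Check: 211*(-131) + 271*(102) = -27641 + 27642 = 1

GCD = 1, x = -131, y = 102


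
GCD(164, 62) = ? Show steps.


164 = 2 * 62 + 40
62 = 1 * 40 + 22
40 = 1 * 22 + 18
22 = 1 * 18 + 4
18 = 4 * 4 + 2
4 = 2 * 2 + 0
GCD = 2


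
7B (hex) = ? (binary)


7B (base 16) = 123 (decimal)
123 (decimal) = 1111011 (base 2)


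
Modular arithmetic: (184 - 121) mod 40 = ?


184 - 121 = 63
63 mod 40 = 23


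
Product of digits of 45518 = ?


4 × 5 × 5 × 1 × 8 = 800


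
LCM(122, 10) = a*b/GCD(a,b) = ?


GCD(122, 10) = 2
LCM = 122*10/2 = 1220/2 = 610

LCM = 610


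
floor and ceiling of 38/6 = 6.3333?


38/6 = 6.3333
floor = 6
ceil = 7

floor = 6, ceil = 7


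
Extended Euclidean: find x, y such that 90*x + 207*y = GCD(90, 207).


Tabular extended Euclidean (each row: r = 90*s + 207*t):
r=90, s=1, t=0
r=207, s=0, t=1
q=0: r=90, s=1, t=0   [90*(1) + 207*(0) = 90]
q=2: r=27, s=-2, t=1   [90*(-2) + 207*(1) = 27]
q=3: r=9, s=7, t=-3   [90*(7) + 207*(-3) = 9]
q=3: r=0, s=-23, t=10   [90*(-23) + 207*(10) = 0]
GCD = 9; from the row with r=9: x=7, y=-3
Check: 90*(7) + 207*(-3) = 630 - 621 = 9

GCD = 9, x = 7, y = -3
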